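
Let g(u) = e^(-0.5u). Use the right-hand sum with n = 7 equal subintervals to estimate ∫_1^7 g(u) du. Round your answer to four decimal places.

0.9233

Δu = (7 − 1)/7 = 6/7.
Right endpoints: 13/7, 19/7, 25/7, 31/7, 37/7, 43/7, 7.
g(13/7) ≈ 0.3951, g(19/7) ≈ 0.2574, g(25/7) ≈ 0.1677, g(31/7) ≈ 0.1092, g(37/7) ≈ 0.0712, g(43/7) ≈ 0.0464, g(7) ≈ 0.0302.
Sum = Δu · [g(13/7) + g(19/7) + g(25/7) + ...].
Sum ≈ 0.9233.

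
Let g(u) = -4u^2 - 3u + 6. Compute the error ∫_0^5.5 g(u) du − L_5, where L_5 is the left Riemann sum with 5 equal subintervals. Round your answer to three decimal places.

Exact integral: ∫_0^5.5 g(u) du ≈ -234.20833.
L_5 = -163.02.
Error ≈ -234.20833 − (-163.02) ≈ -71.188.

-71.188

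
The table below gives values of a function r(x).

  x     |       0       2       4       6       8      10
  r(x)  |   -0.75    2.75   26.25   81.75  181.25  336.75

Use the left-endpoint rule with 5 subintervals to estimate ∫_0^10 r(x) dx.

582.5

Δx = 2.
Sum = 2·[(-0.75) + 2.75 + 26.25 + 81.75 + 181.25] = 582.5.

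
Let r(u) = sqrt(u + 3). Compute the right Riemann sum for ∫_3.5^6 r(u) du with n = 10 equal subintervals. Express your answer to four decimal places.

7.0083

Δu = (6 − 3.5)/10 = 0.25.
Right endpoints: 3.75, 4, 4.25, 4.5, 4.75, 5, 5.25, 5.5, 5.75, 6.
r(3.75) ≈ 2.5981, r(4) ≈ 2.6458, r(4.25) ≈ 2.6926, r(4.5) ≈ 2.7386, r(4.75) ≈ 2.7839, r(5) ≈ 2.8284, r(5.25) ≈ 2.8723, r(5.5) ≈ 2.9155, r(5.75) ≈ 2.9580, r(6) ≈ 3.0000.
Sum = Δu · [r(3.75) + r(4) + r(4.25) + ...].
Sum ≈ 7.0083.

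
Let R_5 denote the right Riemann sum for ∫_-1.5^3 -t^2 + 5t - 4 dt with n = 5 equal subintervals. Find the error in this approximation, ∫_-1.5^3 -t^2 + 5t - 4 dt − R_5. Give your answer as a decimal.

Exact integral: ∫_-1.5^3 f(t) dt = -11.25.
R_5 = -4.77.
Error = -11.25 − (-4.77) = -6.48.

-6.48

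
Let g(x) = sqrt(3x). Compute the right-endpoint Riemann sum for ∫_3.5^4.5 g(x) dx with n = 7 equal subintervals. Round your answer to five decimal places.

3.49274

Δx = (4.5 − 3.5)/7 = 1/7.
Right endpoints: 51/14, 53/14, 55/14, 57/14, 59/14, 61/14, 4.5.
g(51/14) ≈ 3.30584, g(53/14) ≈ 3.37004, g(55/14) ≈ 3.43303, g(57/14) ≈ 3.49489, g(59/14) ≈ 3.55568, g(61/14) ≈ 3.61544, g(4.5) ≈ 3.67423.
Sum = Δx · [g(51/14) + g(53/14) + g(55/14) + ...].
Sum ≈ 3.49274.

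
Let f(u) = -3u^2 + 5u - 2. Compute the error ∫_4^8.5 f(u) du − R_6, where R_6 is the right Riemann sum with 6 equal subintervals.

Exact integral: ∫_4^8.5 f(u) du = -418.5.
R_6 = -474.609375.
Error = -418.5 − (-474.609375) = 56.109375.

56.109375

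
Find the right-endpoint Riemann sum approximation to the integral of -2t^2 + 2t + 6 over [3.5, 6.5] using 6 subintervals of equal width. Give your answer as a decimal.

-120.25

Δt = (6.5 − 3.5)/6 = 0.5.
Right endpoints: 4, 4.5, 5, 5.5, 6, 6.5.
f(4) = -18, f(4.5) = -25.5, f(5) = -34, f(5.5) = -43.5, f(6) = -54, f(6.5) = -65.5.
Sum = Δt · [f(4) + f(4.5) + f(5) + ...].
Sum = -120.25.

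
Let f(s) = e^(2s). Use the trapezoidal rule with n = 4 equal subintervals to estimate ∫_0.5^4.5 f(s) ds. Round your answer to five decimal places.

5318.03296

Δs = (4.5 − 0.5)/4 = 1.
f(0.5) ≈ 2.71828, f(1.5) ≈ 20.08554, f(2.5) ≈ 148.41316, f(3.5) ≈ 1096.63316, f(4.5) ≈ 8103.08393.
T_4 = (Δs/2)·[f(s_0) + 2f(s_1) + 2f(s_2) + 2f(s_3) + f(s_4)].
Sum ≈ 5318.03296.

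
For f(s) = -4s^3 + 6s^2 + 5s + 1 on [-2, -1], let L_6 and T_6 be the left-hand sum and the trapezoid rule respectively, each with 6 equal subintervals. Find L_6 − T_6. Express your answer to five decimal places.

3.41667

L_6 ≈ 26.0277778.
T_6 ≈ 22.6111111.
L_6 − T_6 ≈ 3.41667.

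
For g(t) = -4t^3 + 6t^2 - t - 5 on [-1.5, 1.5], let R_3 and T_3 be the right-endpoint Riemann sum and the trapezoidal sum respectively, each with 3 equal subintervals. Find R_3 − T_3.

-15

R_3 = -13.5.
T_3 = 1.5.
R_3 − T_3 = -15.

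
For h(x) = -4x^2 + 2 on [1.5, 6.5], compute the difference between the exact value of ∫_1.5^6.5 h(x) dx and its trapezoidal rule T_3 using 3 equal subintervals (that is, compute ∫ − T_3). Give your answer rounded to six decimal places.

Exact integral: ∫_1.5^6.5 h(x) dx ≈ -351.66666667.
T_3 ≈ -360.92592593.
Error ≈ -351.66666667 − (-360.92592593) ≈ 9.259259.

9.259259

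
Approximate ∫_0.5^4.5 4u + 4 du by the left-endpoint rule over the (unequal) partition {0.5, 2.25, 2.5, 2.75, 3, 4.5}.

Subinterval widths: 1.75, 0.25, 0.25, 0.25, 1.5.
Left endpoints: 0.5, 2.25, 2.5, 2.75, 3.
f(0.5) = 6, f(2.25) = 13, f(2.5) = 14, f(2.75) = 15, f(3) = 16.
Sum = Σ Δu_i · f(u_i).
Sum = 45.

45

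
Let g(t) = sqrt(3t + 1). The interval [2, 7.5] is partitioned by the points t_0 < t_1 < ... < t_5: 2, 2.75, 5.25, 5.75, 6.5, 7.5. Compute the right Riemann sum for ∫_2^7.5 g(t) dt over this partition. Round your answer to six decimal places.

Subinterval widths: 0.75, 2.5, 0.5, 0.75, 1.
Right endpoints: 2.75, 5.25, 5.75, 6.5, 7.5.
g(2.75) ≈ 3.041381, g(5.25) ≈ 4.092676, g(5.75) ≈ 4.272002, g(6.5) ≈ 4.527693, g(7.5) ≈ 4.847680.
Sum = Σ Δt_i · g(t_i).
Sum ≈ 22.892177.

22.892177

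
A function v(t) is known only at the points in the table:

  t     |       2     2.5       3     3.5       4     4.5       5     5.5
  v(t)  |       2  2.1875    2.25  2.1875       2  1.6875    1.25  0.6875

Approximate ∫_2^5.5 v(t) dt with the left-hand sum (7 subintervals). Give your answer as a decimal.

Δt = 0.5.
Sum = 0.5·[2 + 2.1875 + 2.25 + 2.1875 + 2 + 1.6875 + 1.25] = 6.78125.

6.78125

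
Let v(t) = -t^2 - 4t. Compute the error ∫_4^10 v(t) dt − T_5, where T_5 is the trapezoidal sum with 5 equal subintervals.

Exact integral: ∫_4^10 v(t) dt = -480.
T_5 = -481.44.
Error = -480 − (-481.44) = 1.44.

1.44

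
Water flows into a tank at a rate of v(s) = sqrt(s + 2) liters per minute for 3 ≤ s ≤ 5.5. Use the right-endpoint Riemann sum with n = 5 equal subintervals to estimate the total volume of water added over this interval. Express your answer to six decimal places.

Δs = (5.5 − 3)/5 = 0.5.
Right endpoints: 3.5, 4, 4.5, 5, 5.5.
v(3.5) ≈ 2.345208, v(4) ≈ 2.449490, v(4.5) ≈ 2.549510, v(5) ≈ 2.645751, v(5.5) ≈ 2.738613.
Sum = Δs · [v(3.5) + v(4) + v(4.5) + v(5) + v(5.5)].
Sum ≈ 6.364286.

6.364286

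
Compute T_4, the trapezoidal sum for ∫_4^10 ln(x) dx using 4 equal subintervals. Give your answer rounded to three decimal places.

11.453

Δx = (10 − 4)/4 = 1.5.
f(4) ≈ 1.386, f(5.5) ≈ 1.705, f(7) ≈ 1.946, f(8.5) ≈ 2.140, f(10) ≈ 2.303.
T_4 = (Δx/2)·[f(x_0) + 2f(x_1) + 2f(x_2) + 2f(x_3) + f(x_4)].
Sum ≈ 11.453.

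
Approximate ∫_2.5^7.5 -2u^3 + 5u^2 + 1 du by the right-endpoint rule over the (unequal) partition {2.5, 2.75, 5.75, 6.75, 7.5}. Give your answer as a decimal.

-1449.8203125

Subinterval widths: 0.25, 3, 1, 0.75.
Right endpoints: 2.75, 5.75, 6.75, 7.5.
f(2.75) = -2.78125, f(5.75) = -213.90625, f(6.75) = -386.28125, f(7.5) = -561.5.
Sum = Σ Δu_i · f(u_i).
Sum = -1449.8203125.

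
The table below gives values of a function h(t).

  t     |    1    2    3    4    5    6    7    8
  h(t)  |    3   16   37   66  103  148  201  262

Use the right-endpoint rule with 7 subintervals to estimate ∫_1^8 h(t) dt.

Δt = 1.
Sum = 1·[16 + 37 + 66 + 103 + 148 + 201 + 262] = 833.

833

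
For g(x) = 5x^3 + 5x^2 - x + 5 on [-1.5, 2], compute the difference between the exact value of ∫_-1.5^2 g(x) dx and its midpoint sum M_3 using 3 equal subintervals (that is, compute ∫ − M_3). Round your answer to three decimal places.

3.474

Exact integral: ∫_-1.5^2 g(x) dx ≈ 49.25521.
M_3 ≈ 45.78154.
Error ≈ 49.25521 − 45.78154 ≈ 3.474.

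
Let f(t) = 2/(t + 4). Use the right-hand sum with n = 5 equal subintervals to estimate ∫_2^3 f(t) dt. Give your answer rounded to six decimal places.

Δt = (3 − 2)/5 = 0.2.
Right endpoints: 2.2, 2.4, 2.6, 2.8, 3.
f(2.2) = 10/31, f(2.4) = 0.3125, f(2.6) = 10/33, f(2.8) = 5/17, f(3) = 2/7.
Sum = Δt · [f(2.2) + f(2.4) + f(2.6) + f(2.8) + f(3)].
Sum ≈ 0.303589.

0.303589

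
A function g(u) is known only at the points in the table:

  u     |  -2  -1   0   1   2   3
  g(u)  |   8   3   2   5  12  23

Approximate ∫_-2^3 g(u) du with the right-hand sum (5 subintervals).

Δu = 1.
Sum = 1·[3 + 2 + 5 + 12 + 23] = 45.

45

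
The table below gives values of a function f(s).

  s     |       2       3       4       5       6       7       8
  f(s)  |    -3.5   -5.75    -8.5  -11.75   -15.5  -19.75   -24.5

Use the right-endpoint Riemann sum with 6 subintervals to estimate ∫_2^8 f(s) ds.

Δs = 1.
Sum = 1·[(-5.75) + (-8.5) + (-11.75) + (-15.5) + (-19.75) + (-24.5)] = -85.75.

-85.75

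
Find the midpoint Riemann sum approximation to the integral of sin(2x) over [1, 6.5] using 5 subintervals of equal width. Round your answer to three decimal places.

Δx = (6.5 − 1)/5 = 1.1.
Midpoints: 1.55, 2.65, 3.75, 4.85, 5.95.
f(1.55) ≈ 0.042, f(2.65) ≈ -0.832, f(3.75) ≈ 0.938, f(4.85) ≈ -0.272, f(5.95) ≈ -0.618.
Sum = Δx · [f(1.55) + f(2.65) + f(3.75) + f(4.85) + f(5.95)].
Sum ≈ -0.817.

-0.817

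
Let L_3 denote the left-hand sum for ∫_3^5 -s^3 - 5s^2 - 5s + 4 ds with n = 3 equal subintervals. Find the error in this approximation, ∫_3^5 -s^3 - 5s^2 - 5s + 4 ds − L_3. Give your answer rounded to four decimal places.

Exact integral: ∫_3^5 f(s) ds ≈ -331.333333.
L_3 ≈ -271.185185.
Error ≈ -331.333333 − (-271.185185) ≈ -60.1481.

-60.1481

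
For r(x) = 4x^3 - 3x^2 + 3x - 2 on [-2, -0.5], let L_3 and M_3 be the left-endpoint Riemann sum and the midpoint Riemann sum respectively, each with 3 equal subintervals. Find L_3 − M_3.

-13.5

L_3 = -45.375.
M_3 = -31.875.
L_3 − M_3 = -13.5.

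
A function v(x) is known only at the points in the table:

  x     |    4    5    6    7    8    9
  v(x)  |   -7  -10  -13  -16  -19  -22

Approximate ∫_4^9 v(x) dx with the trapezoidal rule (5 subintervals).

-72.5

Δx = 1.
T_5 = (1/2)·[(-7) + 2·(-10) + 2·(-13) + 2·(-16) + 2·(-19) + (-22)] = -72.5.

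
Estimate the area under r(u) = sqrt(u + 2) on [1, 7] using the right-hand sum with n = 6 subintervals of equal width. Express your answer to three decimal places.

Δu = (7 − 1)/6 = 1.
Right endpoints: 2, 3, 4, 5, 6, 7.
r(2) ≈ 2.000, r(3) ≈ 2.236, r(4) ≈ 2.449, r(5) ≈ 2.646, r(6) ≈ 2.828, r(7) ≈ 3.000.
Sum = Δu · [r(2) + r(3) + r(4) + ...].
Sum ≈ 15.160.

15.160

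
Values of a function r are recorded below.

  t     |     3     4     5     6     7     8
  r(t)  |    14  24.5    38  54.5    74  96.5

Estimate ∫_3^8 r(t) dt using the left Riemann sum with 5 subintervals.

205

Δt = 1.
Sum = 1·[14 + 24.5 + 38 + 54.5 + 74] = 205.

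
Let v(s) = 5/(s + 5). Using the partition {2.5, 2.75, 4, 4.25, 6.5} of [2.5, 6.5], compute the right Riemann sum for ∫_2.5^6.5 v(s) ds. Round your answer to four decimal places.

Subinterval widths: 0.25, 1.25, 0.25, 2.25.
Right endpoints: 2.75, 4, 4.25, 6.5.
v(2.75) = 20/31, v(4) = 5/9, v(4.25) = 20/37, v(6.5) = 10/23.
Sum = Σ Δs_i · v(s_i).
Sum ≈ 1.9691.

1.9691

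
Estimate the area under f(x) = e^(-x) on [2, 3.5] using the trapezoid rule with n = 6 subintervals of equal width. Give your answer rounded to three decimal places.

Δx = (3.5 − 2)/6 = 0.25.
f(2) ≈ 0.135, f(2.25) ≈ 0.105, f(2.5) ≈ 0.082, f(2.75) ≈ 0.064, f(3) ≈ 0.050, f(3.25) ≈ 0.039, f(3.5) ≈ 0.030.
T_6 = (Δx/2)·[f(x_0) + 2f(x_1) + ... + 2f(x_{5}) + f(x_6)].
Sum ≈ 0.106.

0.106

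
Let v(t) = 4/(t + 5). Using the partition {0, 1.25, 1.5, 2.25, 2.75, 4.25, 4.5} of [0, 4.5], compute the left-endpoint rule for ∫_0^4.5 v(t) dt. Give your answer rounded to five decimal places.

Subinterval widths: 1.25, 0.25, 0.75, 0.5, 1.5, 0.25.
Left endpoints: 0, 1.25, 1.5, 2.25, 2.75, 4.25.
v(0) = 0.8, v(1.25) = 0.64, v(1.5) = 8/13, v(2.25) = 16/29, v(2.75) = 16/31, v(4.25) = 16/37.
Sum = Σ Δt_i · v(t_i).
Sum ≈ 2.77970.

2.77970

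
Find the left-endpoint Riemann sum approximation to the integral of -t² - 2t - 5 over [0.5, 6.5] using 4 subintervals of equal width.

Δt = (6.5 − 0.5)/4 = 1.5.
Left endpoints: 0.5, 2, 3.5, 5.
f(0.5) = -6.25, f(2) = -13, f(3.5) = -24.25, f(5) = -40.
Sum = Δt · [f(0.5) + f(2) + f(3.5) + f(5)].
Sum = -125.25.

-125.25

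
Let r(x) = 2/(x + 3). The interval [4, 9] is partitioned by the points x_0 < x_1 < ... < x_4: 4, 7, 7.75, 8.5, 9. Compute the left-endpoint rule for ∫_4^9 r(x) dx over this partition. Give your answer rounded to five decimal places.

Subinterval widths: 3, 0.75, 0.75, 0.5.
Left endpoints: 4, 7, 7.75, 8.5.
r(4) = 2/7, r(7) = 0.2, r(7.75) = 8/43, r(8.5) = 4/23.
Sum = Σ Δx_i · r(x_i).
Sum ≈ 1.23363.

1.23363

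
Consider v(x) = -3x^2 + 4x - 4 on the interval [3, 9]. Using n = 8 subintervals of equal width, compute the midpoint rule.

Δx = (9 − 3)/8 = 0.75.
Midpoints: 3.375, 4.125, 4.875, 5.625, 6.375, 7.125, 7.875, 8.625.
v(3.375) = -24.671875, v(4.125) = -38.546875, v(4.875) = -55.796875, v(5.625) = -76.421875, v(6.375) = -100.421875, v(7.125) = -127.796875, v(7.875) = -158.546875, v(8.625) = -192.671875.
Sum = Δx · [v(3.375) + v(4.125) + v(4.875) + ...].
Sum = -581.15625.

-581.15625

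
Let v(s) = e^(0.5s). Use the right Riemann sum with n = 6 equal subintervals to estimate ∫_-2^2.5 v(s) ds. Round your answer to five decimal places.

7.48886

Δs = (2.5 − (-2))/6 = 0.75.
Right endpoints: -1.25, -0.5, 0.25, 1, 1.75, 2.5.
v(-1.25) ≈ 0.53526, v(-0.5) ≈ 0.77880, v(0.25) ≈ 1.13315, v(1) ≈ 1.64872, v(1.75) ≈ 2.39888, v(2.5) ≈ 3.49034.
Sum = Δs · [v(-1.25) + v(-0.5) + v(0.25) + ...].
Sum ≈ 7.48886.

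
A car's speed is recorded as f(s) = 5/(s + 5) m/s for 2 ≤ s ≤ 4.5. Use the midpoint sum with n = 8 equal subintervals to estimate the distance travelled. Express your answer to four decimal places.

1.5267

Δs = (4.5 − 2)/8 = 0.3125.
Midpoints: 2.15625, 2.46875, 2.78125, 3.09375, 3.40625, 3.71875, 4.03125, 4.34375.
f(2.15625) = 160/229, f(2.46875) = 160/239, f(2.78125) = 160/249, f(3.09375) = 160/259, f(3.40625) = 160/269, f(3.71875) = 160/279, f(4.03125) = 160/289, f(4.34375) = 160/299.
Sum = Δs · [f(2.15625) + f(2.46875) + f(2.78125) + ...].
Sum ≈ 1.5267.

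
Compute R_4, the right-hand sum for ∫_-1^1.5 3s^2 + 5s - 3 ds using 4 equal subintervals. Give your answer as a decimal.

Δs = (1.5 − (-1))/4 = 0.625.
Right endpoints: -0.375, 0.25, 0.875, 1.5.
f(-0.375) = -4.453125, f(0.25) = -1.5625, f(0.875) = 3.671875, f(1.5) = 11.25.
Sum = Δs · [f(-0.375) + f(0.25) + f(0.875) + f(1.5)].
Sum = 5.56640625.

5.56640625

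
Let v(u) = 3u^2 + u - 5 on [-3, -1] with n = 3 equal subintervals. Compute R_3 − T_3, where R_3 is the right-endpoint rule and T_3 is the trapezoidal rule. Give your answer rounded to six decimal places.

R_3 ≈ 5.11111111.
T_3 ≈ 12.44444444.
R_3 − T_3 ≈ -7.333333.

-7.333333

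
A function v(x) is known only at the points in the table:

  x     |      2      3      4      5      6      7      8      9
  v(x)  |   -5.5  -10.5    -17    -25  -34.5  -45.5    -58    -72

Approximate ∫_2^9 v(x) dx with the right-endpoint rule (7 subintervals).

-262.5

Δx = 1.
Sum = 1·[(-10.5) + (-17) + (-25) + (-34.5) + (-45.5) + (-58) + (-72)] = -262.5.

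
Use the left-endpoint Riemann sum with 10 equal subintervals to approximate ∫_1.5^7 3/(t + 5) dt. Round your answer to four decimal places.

Δt = (7 − 1.5)/10 = 0.55.
Left endpoints: 1.5, 2.05, 2.6, 3.15, 3.7, 4.25, 4.8, 5.35, 5.9, 6.45.
f(1.5) = 6/13, f(2.05) = 20/47, f(2.6) = 15/38, f(3.15) = 60/163, f(3.7) = 10/29, f(4.25) = 12/37, f(4.8) = 15/49, f(5.35) = 20/69, f(5.9) = 30/109, f(6.45) = 60/229.
Sum = Δt · [f(1.5) + f(2.05) + f(2.6) + ...].
Sum ≈ 1.8988.

1.8988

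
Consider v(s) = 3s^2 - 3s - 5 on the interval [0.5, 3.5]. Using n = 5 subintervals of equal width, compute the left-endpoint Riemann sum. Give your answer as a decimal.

2.19

Δs = (3.5 − 0.5)/5 = 0.6.
Left endpoints: 0.5, 1.1, 1.7, 2.3, 2.9.
v(0.5) = -5.75, v(1.1) = -4.67, v(1.7) = -1.43, v(2.3) = 3.97, v(2.9) = 11.53.
Sum = Δs · [v(0.5) + v(1.1) + v(1.7) + v(2.3) + v(2.9)].
Sum = 2.19.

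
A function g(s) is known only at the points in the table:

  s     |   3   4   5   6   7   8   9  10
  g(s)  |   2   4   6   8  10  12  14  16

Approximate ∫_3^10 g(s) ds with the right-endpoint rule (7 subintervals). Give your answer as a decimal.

Δs = 1.
Sum = 1·[4 + 6 + 8 + 10 + 12 + 14 + 16] = 70.

70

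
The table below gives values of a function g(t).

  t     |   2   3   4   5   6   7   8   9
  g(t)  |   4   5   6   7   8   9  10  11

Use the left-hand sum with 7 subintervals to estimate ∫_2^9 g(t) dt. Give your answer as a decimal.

49

Δt = 1.
Sum = 1·[4 + 5 + 6 + 7 + 8 + 9 + 10] = 49.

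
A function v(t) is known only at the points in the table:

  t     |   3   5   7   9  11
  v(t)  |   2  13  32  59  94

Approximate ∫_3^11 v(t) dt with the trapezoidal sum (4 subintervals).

304

Δt = 2.
T_4 = (2/2)·[2 + 2·13 + 2·32 + 2·59 + 94] = 304.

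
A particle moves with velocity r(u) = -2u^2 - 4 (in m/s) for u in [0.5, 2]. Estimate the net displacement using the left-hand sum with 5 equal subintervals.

-10.17

Δu = (2 − 0.5)/5 = 0.3.
Left endpoints: 0.5, 0.8, 1.1, 1.4, 1.7.
r(0.5) = -4.5, r(0.8) = -5.28, r(1.1) = -6.42, r(1.4) = -7.92, r(1.7) = -9.78.
Sum = Δu · [r(0.5) + r(0.8) + r(1.1) + r(1.4) + r(1.7)].
Sum = -10.17.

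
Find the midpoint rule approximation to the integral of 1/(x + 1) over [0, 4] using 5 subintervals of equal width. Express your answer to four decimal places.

1.5862

Δx = (4 − 0)/5 = 0.8.
Midpoints: 0.4, 1.2, 2, 2.8, 3.6.
f(0.4) = 5/7, f(1.2) = 5/11, f(2) = 1/3, f(2.8) = 5/19, f(3.6) = 5/23.
Sum = Δx · [f(0.4) + f(1.2) + f(2) + f(2.8) + f(3.6)].
Sum ≈ 1.5862.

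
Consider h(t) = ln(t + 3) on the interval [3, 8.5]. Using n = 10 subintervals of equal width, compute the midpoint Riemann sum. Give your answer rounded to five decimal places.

Δt = (8.5 − 3)/10 = 0.55.
Midpoints: 3.275, 3.825, 4.375, 4.925, 5.475, 6.025, 6.575, 7.125, 7.675, 8.225.
h(3.275) ≈ 1.83657, h(3.825) ≈ 1.92059, h(4.375) ≈ 1.99810, h(4.925) ≈ 2.07002, h(5.475) ≈ 2.13712, h(6.025) ≈ 2.20000, h(6.575) ≈ 2.25916, h(7.125) ≈ 2.31501, h(7.675) ≈ 2.36790, h(8.225) ≈ 2.41814.
Sum = Δt · [h(3.275) + h(3.825) + h(4.375) + ...].
Sum ≈ 11.83744.

11.83744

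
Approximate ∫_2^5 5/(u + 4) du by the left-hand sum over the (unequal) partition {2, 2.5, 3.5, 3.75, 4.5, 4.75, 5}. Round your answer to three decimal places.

2.126

Subinterval widths: 0.5, 1, 0.25, 0.75, 0.25, 0.25.
Left endpoints: 2, 2.5, 3.5, 3.75, 4.5, 4.75.
f(2) = 5/6, f(2.5) = 10/13, f(3.5) = 2/3, f(3.75) = 20/31, f(4.5) = 10/17, f(4.75) = 4/7.
Sum = Σ Δu_i · f(u_i).
Sum ≈ 2.126.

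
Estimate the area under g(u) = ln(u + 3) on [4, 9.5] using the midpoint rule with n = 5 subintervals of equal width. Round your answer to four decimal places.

Δu = (9.5 − 4)/5 = 1.1.
Midpoints: 4.55, 5.65, 6.75, 7.85, 8.95.
g(4.55) ≈ 2.0215, g(5.65) ≈ 2.1576, g(6.75) ≈ 2.2773, g(7.85) ≈ 2.3842, g(8.95) ≈ 2.4807.
Sum = Δu · [g(4.55) + g(5.65) + g(6.75) + g(7.85) + g(8.95)].
Sum ≈ 12.4534.

12.4534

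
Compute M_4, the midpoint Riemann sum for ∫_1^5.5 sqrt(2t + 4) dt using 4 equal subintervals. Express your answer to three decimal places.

Δt = (5.5 − 1)/4 = 1.125.
Midpoints: 1.5625, 2.6875, 3.8125, 4.9375.
f(1.5625) ≈ 2.669, f(2.6875) ≈ 3.062, f(3.8125) ≈ 3.410, f(4.9375) ≈ 3.725.
Sum = Δt · [f(1.5625) + f(2.6875) + f(3.8125) + f(4.9375)].
Sum ≈ 14.474.

14.474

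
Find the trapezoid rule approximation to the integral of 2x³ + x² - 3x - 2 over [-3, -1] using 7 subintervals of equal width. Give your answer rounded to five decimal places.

Δx = (-1 − (-3))/7 = 2/7.
f(-3) = -38, f(-19/7) = -9084/343, f(-17/7) = -5990/343, f(-15/7) = -3656/343, f(-13/7) = -1986/343, f(-11/7) = -884/343, f(-9/7) = -254/343, f(-1) = 0.
T_7 = (Δx/2)·[f(x_0) + 2f(x_1) + ... + 2f(x_{6}) + f(x_7)].
Sum ≈ -23.63265.

-23.63265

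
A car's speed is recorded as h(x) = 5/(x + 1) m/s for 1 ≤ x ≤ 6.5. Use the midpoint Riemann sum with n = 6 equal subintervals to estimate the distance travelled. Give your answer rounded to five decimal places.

Δx = (6.5 − 1)/6 = 11/12.
Midpoints: 35/24, 2.375, 79/24, 101/24, 5.125, 145/24.
h(35/24) = 120/59, h(2.375) = 40/27, h(79/24) = 120/103, h(101/24) = 0.96, h(5.125) = 40/49, h(145/24) = 120/169.
Sum = Δx · [h(35/24) + h(2.375) + h(79/24) + ...].
Sum ≈ 6.56958.

6.56958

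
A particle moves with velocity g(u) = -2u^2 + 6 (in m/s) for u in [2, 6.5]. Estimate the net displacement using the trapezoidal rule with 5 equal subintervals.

Δu = (6.5 − 2)/5 = 0.9.
g(2) = -2, g(2.9) = -10.82, g(3.8) = -22.88, g(4.7) = -38.18, g(5.6) = -56.72, g(6.5) = -78.5.
T_5 = (Δu/2)·[g(u_0) + 2g(u_1) + ... + 2g(u_{4}) + g(u_5)].
Sum = -151.965.

-151.965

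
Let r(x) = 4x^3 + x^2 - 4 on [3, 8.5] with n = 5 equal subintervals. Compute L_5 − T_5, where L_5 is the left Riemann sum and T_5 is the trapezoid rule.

-1326.4625

L_5 = 4063.95.
T_5 = 5390.4125.
L_5 − T_5 = -1326.4625.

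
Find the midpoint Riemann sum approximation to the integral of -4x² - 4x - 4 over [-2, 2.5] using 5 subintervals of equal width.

-52.785

Δx = (2.5 − (-2))/5 = 0.9.
Midpoints: -1.55, -0.65, 0.25, 1.15, 2.05.
f(-1.55) = -7.41, f(-0.65) = -3.09, f(0.25) = -5.25, f(1.15) = -13.89, f(2.05) = -29.01.
Sum = Δx · [f(-1.55) + f(-0.65) + f(0.25) + f(1.15) + f(2.05)].
Sum = -52.785.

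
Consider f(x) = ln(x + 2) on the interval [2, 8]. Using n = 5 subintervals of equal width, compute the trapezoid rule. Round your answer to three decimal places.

11.463

Δx = (8 − 2)/5 = 1.2.
f(2) ≈ 1.386, f(3.2) ≈ 1.649, f(4.4) ≈ 1.856, f(5.6) ≈ 2.028, f(6.8) ≈ 2.175, f(8) ≈ 2.303.
T_5 = (Δx/2)·[f(x_0) + 2f(x_1) + ... + 2f(x_{4}) + f(x_5)].
Sum ≈ 11.463.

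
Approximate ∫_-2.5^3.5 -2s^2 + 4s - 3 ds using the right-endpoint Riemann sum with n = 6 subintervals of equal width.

-41

Δs = (3.5 − (-2.5))/6 = 1.
Right endpoints: -1.5, -0.5, 0.5, 1.5, 2.5, 3.5.
f(-1.5) = -13.5, f(-0.5) = -5.5, f(0.5) = -1.5, f(1.5) = -1.5, f(2.5) = -5.5, f(3.5) = -13.5.
Sum = Δs · [f(-1.5) + f(-0.5) + f(0.5) + ...].
Sum = -41.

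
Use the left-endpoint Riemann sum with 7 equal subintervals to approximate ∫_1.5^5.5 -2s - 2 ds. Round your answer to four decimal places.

Δs = (5.5 − 1.5)/7 = 4/7.
Left endpoints: 1.5, 29/14, 37/14, 45/14, 53/14, 61/14, 69/14.
f(1.5) = -5, f(29/14) = -43/7, f(37/14) = -51/7, f(45/14) = -59/7, f(53/14) = -67/7, f(61/14) = -75/7, f(69/14) = -83/7.
Sum = Δs · [f(1.5) + f(29/14) + f(37/14) + ...].
Sum ≈ -33.7143.

-33.7143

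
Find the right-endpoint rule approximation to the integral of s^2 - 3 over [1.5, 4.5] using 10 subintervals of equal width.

Δs = (4.5 − 1.5)/10 = 0.3.
Right endpoints: 1.8, 2.1, 2.4, 2.7, 3, 3.3, 3.6, 3.9, 4.2, 4.5.
f(1.8) = 0.24, f(2.1) = 1.41, f(2.4) = 2.76, f(2.7) = 4.29, f(3) = 6, f(3.3) = 7.89, f(3.6) = 9.96, f(3.9) = 12.21, f(4.2) = 14.64, f(4.5) = 17.25.
Sum = Δs · [f(1.8) + f(2.1) + f(2.4) + ...].
Sum = 22.995.

22.995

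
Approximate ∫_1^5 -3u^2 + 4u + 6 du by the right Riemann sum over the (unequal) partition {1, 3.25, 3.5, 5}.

Subinterval widths: 2.25, 0.25, 1.5.
Right endpoints: 3.25, 3.5, 5.
f(3.25) = -12.6875, f(3.5) = -16.75, f(5) = -49.
Sum = Σ Δu_i · f(u_i).
Sum = -106.234375.

-106.234375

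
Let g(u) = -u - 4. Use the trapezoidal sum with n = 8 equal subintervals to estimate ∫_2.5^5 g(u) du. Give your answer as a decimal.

Δu = (5 − 2.5)/8 = 0.3125.
g(2.5) = -6.5, g(2.8125) = -6.8125, g(3.125) = -7.125, g(3.4375) = -7.4375, g(3.75) = -7.75, g(4.0625) = -8.0625, g(4.375) = -8.375, g(4.6875) = -8.6875, g(5) = -9.
T_8 = (Δu/2)·[g(u_0) + 2g(u_1) + ... + 2g(u_{7}) + g(u_8)].
Sum = -19.375.

-19.375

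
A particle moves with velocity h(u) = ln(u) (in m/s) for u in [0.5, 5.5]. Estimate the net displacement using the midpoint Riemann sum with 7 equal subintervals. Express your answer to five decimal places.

4.75786

Δu = (5.5 − 0.5)/7 = 5/7.
Midpoints: 6/7, 11/7, 16/7, 3, 26/7, 31/7, 36/7.
h(6/7) ≈ -0.15415, h(11/7) ≈ 0.45199, h(16/7) ≈ 0.82668, h(3) ≈ 1.09861, h(26/7) ≈ 1.31219, h(31/7) ≈ 1.48808, h(36/7) ≈ 1.63761.
Sum = Δu · [h(6/7) + h(11/7) + h(16/7) + ...].
Sum ≈ 4.75786.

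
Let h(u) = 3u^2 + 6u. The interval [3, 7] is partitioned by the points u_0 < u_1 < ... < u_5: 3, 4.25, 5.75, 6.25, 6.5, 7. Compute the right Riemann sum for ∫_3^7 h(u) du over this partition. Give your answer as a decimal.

Subinterval widths: 1.25, 1.5, 0.5, 0.25, 0.5.
Right endpoints: 4.25, 5.75, 6.25, 6.5, 7.
h(4.25) = 79.6875, h(5.75) = 133.6875, h(6.25) = 154.6875, h(6.5) = 165.75, h(7) = 189.
Sum = Σ Δu_i · h(u_i).
Sum = 513.421875.

513.421875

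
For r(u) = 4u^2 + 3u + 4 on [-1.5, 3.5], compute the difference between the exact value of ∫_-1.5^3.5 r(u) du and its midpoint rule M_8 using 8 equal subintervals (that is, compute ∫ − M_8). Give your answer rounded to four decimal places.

0.6510

Exact integral: ∫_-1.5^3.5 r(u) du ≈ 96.666667.
M_8 = 96.015625.
Error ≈ 96.666667 − 96.015625 ≈ 0.6510.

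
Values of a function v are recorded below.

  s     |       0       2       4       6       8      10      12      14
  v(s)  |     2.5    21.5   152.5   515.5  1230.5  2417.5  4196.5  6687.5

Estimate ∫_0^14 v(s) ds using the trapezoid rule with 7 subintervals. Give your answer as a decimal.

23758

Δs = 2.
T_7 = (2/2)·[2.5 + 2·21.5 + 2·152.5 + 2·515.5 + 2·1230.5 + 2·2417.5 + 2·4196.5 + 6687.5] = 23758.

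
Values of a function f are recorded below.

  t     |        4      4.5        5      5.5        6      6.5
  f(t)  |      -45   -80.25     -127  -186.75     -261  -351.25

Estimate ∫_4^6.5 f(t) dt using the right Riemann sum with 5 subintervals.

Δt = 0.5.
Sum = 0.5·[(-80.25) + (-127) + (-186.75) + (-261) + (-351.25)] = -503.125.

-503.125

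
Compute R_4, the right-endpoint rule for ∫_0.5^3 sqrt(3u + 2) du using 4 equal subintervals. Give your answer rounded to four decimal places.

Δu = (3 − 0.5)/4 = 0.625.
Right endpoints: 1.125, 1.75, 2.375, 3.
f(1.125) ≈ 2.3184, f(1.75) ≈ 2.6926, f(2.375) ≈ 3.0208, f(3) ≈ 3.3166.
Sum = Δu · [f(1.125) + f(1.75) + f(2.375) + f(3)].
Sum ≈ 7.0927.

7.0927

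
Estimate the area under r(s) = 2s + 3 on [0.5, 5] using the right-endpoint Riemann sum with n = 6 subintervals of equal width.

41.625

Δs = (5 − 0.5)/6 = 0.75.
Right endpoints: 1.25, 2, 2.75, 3.5, 4.25, 5.
r(1.25) = 5.5, r(2) = 7, r(2.75) = 8.5, r(3.5) = 10, r(4.25) = 11.5, r(5) = 13.
Sum = Δs · [r(1.25) + r(2) + r(2.75) + ...].
Sum = 41.625.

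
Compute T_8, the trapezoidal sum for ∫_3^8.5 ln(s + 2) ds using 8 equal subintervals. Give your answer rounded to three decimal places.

11.138

Δs = (8.5 − 3)/8 = 0.6875.
f(3) ≈ 1.609, f(3.6875) ≈ 1.738, f(4.375) ≈ 1.852, f(5.0625) ≈ 1.955, f(5.75) ≈ 2.048, f(6.4375) ≈ 2.133, f(7.125) ≈ 2.211, f(7.8125) ≈ 2.284, f(8.5) ≈ 2.351.
T_8 = (Δs/2)·[f(s_0) + 2f(s_1) + ... + 2f(s_{7}) + f(s_8)].
Sum ≈ 11.138.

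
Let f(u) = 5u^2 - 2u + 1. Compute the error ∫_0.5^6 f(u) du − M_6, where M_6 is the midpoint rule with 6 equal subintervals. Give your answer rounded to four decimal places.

Exact integral: ∫_0.5^6 f(u) du ≈ 329.541667.
M_6 ≈ 327.616030.
Error ≈ 329.541667 − 327.616030 ≈ 1.9256.

1.9256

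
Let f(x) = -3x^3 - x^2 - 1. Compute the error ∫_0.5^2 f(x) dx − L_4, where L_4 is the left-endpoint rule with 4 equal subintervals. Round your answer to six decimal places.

Exact integral: ∫_0.5^2 f(x) dx = -16.078125.
L_4 ≈ -11.37597656.
Error ≈ -16.078125 − (-11.37597656) ≈ -4.702148.

-4.702148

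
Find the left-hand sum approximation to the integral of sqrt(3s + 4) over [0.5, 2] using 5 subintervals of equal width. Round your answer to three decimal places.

Δs = (2 − 0.5)/5 = 0.3.
Left endpoints: 0.5, 0.8, 1.1, 1.4, 1.7.
f(0.5) ≈ 2.345, f(0.8) ≈ 2.530, f(1.1) ≈ 2.702, f(1.4) ≈ 2.864, f(1.7) ≈ 3.017.
Sum = Δs · [f(0.5) + f(0.8) + f(1.1) + f(1.4) + f(1.7)].
Sum ≈ 4.037.

4.037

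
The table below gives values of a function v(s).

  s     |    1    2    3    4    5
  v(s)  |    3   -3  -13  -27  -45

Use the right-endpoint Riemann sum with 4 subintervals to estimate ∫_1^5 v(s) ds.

Δs = 1.
Sum = 1·[(-3) + (-13) + (-27) + (-45)] = -88.

-88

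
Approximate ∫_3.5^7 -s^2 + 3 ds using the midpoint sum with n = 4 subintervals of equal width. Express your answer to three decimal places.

Δs = (7 − 3.5)/4 = 0.875.
Midpoints: 3.9375, 4.8125, 5.6875, 6.5625.
f(3.9375) = -12.50390625, f(4.8125) = -20.16015625, f(5.6875) = -29.34765625, f(6.5625) = -40.06640625.
Sum = Δs · [f(3.9375) + f(4.8125) + f(5.6875) + f(6.5625)].
Sum ≈ -89.318.

-89.318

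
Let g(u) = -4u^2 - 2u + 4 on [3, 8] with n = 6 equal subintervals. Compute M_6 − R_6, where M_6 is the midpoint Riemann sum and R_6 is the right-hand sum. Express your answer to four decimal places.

99.3056

M_6 ≈ -680.509259.
R_6 ≈ -779.814815.
M_6 − R_6 ≈ 99.3056.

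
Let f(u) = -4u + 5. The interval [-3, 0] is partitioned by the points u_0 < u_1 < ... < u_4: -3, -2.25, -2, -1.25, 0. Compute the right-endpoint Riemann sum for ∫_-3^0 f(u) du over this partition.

27.5

Subinterval widths: 0.75, 0.25, 0.75, 1.25.
Right endpoints: -2.25, -2, -1.25, 0.
f(-2.25) = 14, f(-2) = 13, f(-1.25) = 10, f(0) = 5.
Sum = Σ Δu_i · f(u_i).
Sum = 27.5.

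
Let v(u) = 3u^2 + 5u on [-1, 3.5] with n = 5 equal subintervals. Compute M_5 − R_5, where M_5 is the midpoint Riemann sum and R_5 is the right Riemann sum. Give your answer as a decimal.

M_5 = 71.08875.
R_5 = 99.135.
M_5 − R_5 = -28.04625.

-28.04625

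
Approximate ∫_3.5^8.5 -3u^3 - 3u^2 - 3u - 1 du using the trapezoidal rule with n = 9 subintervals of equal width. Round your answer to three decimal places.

Δu = (8.5 − 3.5)/9 = 5/9.
f(3.5) = -176.875, f(73/18) = -510535/1944, f(83/18) = -724625/1944, f(31/6) = -36745/72, f(103/18) = -1319005/1944, f(113/18) = -1711295/1944, f(41/6) = -80555/72, f(133/18) = -2716075/1944, f(143/18) = -3340565/1944, f(8.5) = -2085.625.
T_9 = (Δu/2)·[f(u_0) + 2f(u_1) + ... + 2f(u_{8}) + f(u_9)].
Sum ≈ -4483.410.

-4483.410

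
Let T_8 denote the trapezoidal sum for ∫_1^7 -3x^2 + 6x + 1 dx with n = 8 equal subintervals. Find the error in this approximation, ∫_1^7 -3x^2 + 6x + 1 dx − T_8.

Exact integral: ∫_1^7 f(x) dx = -192.
T_8 = -193.6875.
Error = -192 − (-193.6875) = 1.6875.

1.6875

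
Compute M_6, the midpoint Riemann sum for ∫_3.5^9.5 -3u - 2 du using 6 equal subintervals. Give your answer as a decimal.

Δu = (9.5 − 3.5)/6 = 1.
Midpoints: 4, 5, 6, 7, 8, 9.
f(4) = -14, f(5) = -17, f(6) = -20, f(7) = -23, f(8) = -26, f(9) = -29.
Sum = Δu · [f(4) + f(5) + f(6) + ...].
Sum = -129.

-129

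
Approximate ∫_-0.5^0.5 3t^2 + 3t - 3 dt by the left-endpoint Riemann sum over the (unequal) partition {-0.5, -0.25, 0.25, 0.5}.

-3.234375

Subinterval widths: 0.25, 0.5, 0.25.
Left endpoints: -0.5, -0.25, 0.25.
f(-0.5) = -3.75, f(-0.25) = -3.5625, f(0.25) = -2.0625.
Sum = Σ Δt_i · f(t_i).
Sum = -3.234375.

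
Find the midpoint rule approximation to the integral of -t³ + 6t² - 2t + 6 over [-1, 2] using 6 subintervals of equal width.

Δt = (2 − (-1))/6 = 0.5.
Midpoints: -0.75, -0.25, 0.25, 0.75, 1.25, 1.75.
f(-0.75) = 11.296875, f(-0.25) = 6.890625, f(0.25) = 5.859375, f(0.75) = 7.453125, f(1.25) = 10.921875, f(1.75) = 15.515625.
Sum = Δt · [f(-0.75) + f(-0.25) + f(0.25) + ...].
Sum = 28.96875.

28.96875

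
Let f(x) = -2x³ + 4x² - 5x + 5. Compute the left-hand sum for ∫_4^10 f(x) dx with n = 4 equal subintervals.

-2715

Δx = (10 − 4)/4 = 1.5.
Left endpoints: 4, 5.5, 7, 8.5.
f(4) = -79, f(5.5) = -234.25, f(7) = -520, f(8.5) = -976.75.
Sum = Δx · [f(4) + f(5.5) + f(7) + f(8.5)].
Sum = -2715.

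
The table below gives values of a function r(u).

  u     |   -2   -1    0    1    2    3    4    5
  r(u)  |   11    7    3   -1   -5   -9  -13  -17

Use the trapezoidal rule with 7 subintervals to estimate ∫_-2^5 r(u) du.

Δu = 1.
T_7 = (1/2)·[11 + 2·7 + 2·3 + 2·(-1) + 2·(-5) + 2·(-9) + 2·(-13) + (-17)] = -21.

-21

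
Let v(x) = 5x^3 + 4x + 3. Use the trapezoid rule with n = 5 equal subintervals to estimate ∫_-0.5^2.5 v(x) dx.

72.45

Δx = (2.5 − (-0.5))/5 = 0.6.
v(-0.5) = 0.375, v(0.1) = 3.405, v(0.7) = 7.515, v(1.3) = 19.185, v(1.9) = 44.895, v(2.5) = 91.125.
T_5 = (Δx/2)·[v(x_0) + 2v(x_1) + ... + 2v(x_{4}) + v(x_5)].
Sum = 72.45.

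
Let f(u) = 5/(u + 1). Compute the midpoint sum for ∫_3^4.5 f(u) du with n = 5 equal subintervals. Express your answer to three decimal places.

1.592

Δu = (4.5 − 3)/5 = 0.3.
Midpoints: 3.15, 3.45, 3.75, 4.05, 4.35.
f(3.15) = 100/83, f(3.45) = 100/89, f(3.75) = 20/19, f(4.05) = 100/101, f(4.35) = 100/107.
Sum = Δu · [f(3.15) + f(3.45) + f(3.75) + f(4.05) + f(4.35)].
Sum ≈ 1.592.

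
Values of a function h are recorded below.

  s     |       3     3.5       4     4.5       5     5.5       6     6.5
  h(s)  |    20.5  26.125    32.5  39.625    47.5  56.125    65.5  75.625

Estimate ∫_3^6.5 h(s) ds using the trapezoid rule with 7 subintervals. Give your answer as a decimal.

Δs = 0.5.
T_7 = (0.5/2)·[20.5 + 2·26.125 + 2·32.5 + 2·39.625 + 2·47.5 + 2·56.125 + 2·65.5 + 75.625] = 157.71875.

157.71875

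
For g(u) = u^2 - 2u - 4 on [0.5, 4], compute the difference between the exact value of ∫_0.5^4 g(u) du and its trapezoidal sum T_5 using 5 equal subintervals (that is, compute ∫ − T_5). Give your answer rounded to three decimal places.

-0.286

Exact integral: ∫_0.5^4 g(u) du ≈ -8.45833.
T_5 = -8.1725.
Error ≈ -8.45833 − (-8.1725) ≈ -0.286.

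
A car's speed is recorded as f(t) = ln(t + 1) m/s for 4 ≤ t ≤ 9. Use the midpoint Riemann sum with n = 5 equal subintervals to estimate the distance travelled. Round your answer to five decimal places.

Δt = (9 − 4)/5 = 1.
Midpoints: 4.5, 5.5, 6.5, 7.5, 8.5.
f(4.5) ≈ 1.70475, f(5.5) ≈ 1.87180, f(6.5) ≈ 2.01490, f(7.5) ≈ 2.14007, f(8.5) ≈ 2.25129.
Sum = Δt · [f(4.5) + f(5.5) + f(6.5) + f(7.5) + f(8.5)].
Sum ≈ 9.98281.

9.98281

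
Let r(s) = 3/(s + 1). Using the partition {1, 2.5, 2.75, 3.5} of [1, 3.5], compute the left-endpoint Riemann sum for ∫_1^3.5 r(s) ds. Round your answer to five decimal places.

Subinterval widths: 1.5, 0.25, 0.75.
Left endpoints: 1, 2.5, 2.75.
r(1) = 1.5, r(2.5) = 6/7, r(2.75) = 0.8.
Sum = Σ Δs_i · r(s_i).
Sum ≈ 3.06429.

3.06429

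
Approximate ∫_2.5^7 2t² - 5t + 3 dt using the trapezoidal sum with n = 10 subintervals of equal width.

125.17875

Δt = (7 − 2.5)/10 = 0.45.
f(2.5) = 3, f(2.95) = 5.655, f(3.4) = 9.12, f(3.85) = 13.395, f(4.3) = 18.48, f(4.75) = 24.375, f(5.2) = 31.08, f(5.65) = 38.595, f(6.1) = 46.92, f(6.55) = 56.055, f(7) = 66.
T_10 = (Δt/2)·[f(t_0) + 2f(t_1) + ... + 2f(t_{9}) + f(t_10)].
Sum = 125.17875.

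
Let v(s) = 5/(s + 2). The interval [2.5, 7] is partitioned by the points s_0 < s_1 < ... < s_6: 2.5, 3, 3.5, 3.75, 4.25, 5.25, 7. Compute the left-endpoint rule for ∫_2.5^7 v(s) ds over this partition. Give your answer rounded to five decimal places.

Subinterval widths: 0.5, 0.5, 0.25, 0.5, 1, 1.75.
Left endpoints: 2.5, 3, 3.5, 3.75, 4.25, 5.25.
v(2.5) = 10/9, v(3) = 1, v(3.5) = 10/11, v(3.75) = 20/23, v(4.25) = 0.8, v(5.25) = 20/29.
Sum = Σ Δs_i · v(s_i).
Sum ≈ 3.72451.

3.72451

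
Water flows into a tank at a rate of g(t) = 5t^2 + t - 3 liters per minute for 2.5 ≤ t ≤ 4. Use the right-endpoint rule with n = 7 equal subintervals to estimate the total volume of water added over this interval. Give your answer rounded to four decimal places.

86.4413

Δt = (4 − 2.5)/7 = 3/14.
Right endpoints: 19/7, 41/14, 22/7, 47/14, 25/7, 53/14, 4.
g(19/7) = 1791/49, g(41/14) = 8391/196, g(22/7) = 2427/49, g(47/14) = 11115/196, g(25/7) = 3153/49, g(53/14) = 14199/196, g(4) = 81.
Sum = Δt · [g(19/7) + g(41/14) + g(22/7) + ...].
Sum ≈ 86.4413.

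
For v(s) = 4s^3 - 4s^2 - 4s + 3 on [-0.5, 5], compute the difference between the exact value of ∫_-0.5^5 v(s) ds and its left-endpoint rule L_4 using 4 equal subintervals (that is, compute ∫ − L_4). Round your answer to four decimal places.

221.0456

Exact integral: ∫_-0.5^5 v(s) ds ≈ 425.104167.
L_4 = 204.05859375.
Error ≈ 425.104167 − 204.05859375 ≈ 221.0456.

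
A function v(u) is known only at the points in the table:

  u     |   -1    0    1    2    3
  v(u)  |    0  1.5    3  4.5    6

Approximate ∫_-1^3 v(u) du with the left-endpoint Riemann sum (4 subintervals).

Δu = 1.
Sum = 1·[0 + 1.5 + 3 + 4.5] = 9.

9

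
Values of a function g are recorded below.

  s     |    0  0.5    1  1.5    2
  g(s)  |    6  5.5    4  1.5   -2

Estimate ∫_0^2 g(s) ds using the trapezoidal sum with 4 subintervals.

6.5

Δs = 0.5.
T_4 = (0.5/2)·[6 + 2·5.5 + 2·4 + 2·1.5 + (-2)] = 6.5.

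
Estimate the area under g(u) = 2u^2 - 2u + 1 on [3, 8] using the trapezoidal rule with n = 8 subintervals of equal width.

Δu = (8 − 3)/8 = 0.625.
g(3) = 13, g(3.625) = 20.03125, g(4.25) = 28.625, g(4.875) = 38.78125, g(5.5) = 50.5, g(6.125) = 63.78125, g(6.75) = 78.625, g(7.375) = 95.03125, g(8) = 113.
T_8 = (Δu/2)·[g(u_0) + 2g(u_1) + ... + 2g(u_{7}) + g(u_8)].
Sum = 273.984375.

273.984375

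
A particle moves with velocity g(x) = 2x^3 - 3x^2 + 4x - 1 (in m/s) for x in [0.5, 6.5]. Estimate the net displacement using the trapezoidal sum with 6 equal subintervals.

714

Δx = (6.5 − 0.5)/6 = 1.
g(0.5) = 0.5, g(1.5) = 5, g(2.5) = 21.5, g(3.5) = 62, g(4.5) = 138.5, g(5.5) = 263, g(6.5) = 447.5.
T_6 = (Δx/2)·[g(x_0) + 2g(x_1) + ... + 2g(x_{5}) + g(x_6)].
Sum = 714.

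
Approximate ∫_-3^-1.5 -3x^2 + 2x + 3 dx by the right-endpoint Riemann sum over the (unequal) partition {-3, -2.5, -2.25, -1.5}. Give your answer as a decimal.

-19.609375

Subinterval widths: 0.5, 0.25, 0.75.
Right endpoints: -2.5, -2.25, -1.5.
f(-2.5) = -20.75, f(-2.25) = -16.6875, f(-1.5) = -6.75.
Sum = Σ Δx_i · f(x_i).
Sum = -19.609375.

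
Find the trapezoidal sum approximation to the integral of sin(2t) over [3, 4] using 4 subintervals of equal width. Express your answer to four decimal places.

0.5413

Δt = (4 − 3)/4 = 0.25.
f(3) ≈ -0.2794, f(3.25) ≈ 0.2151, f(3.5) ≈ 0.6570, f(3.75) ≈ 0.9380, f(4) ≈ 0.9894.
T_4 = (Δt/2)·[f(t_0) + 2f(t_1) + 2f(t_2) + 2f(t_3) + f(t_4)].
Sum ≈ 0.5413.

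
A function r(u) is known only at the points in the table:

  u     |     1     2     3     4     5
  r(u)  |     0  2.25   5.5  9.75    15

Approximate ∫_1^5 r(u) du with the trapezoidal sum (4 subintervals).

25

Δu = 1.
T_4 = (1/2)·[0 + 2·2.25 + 2·5.5 + 2·9.75 + 15] = 25.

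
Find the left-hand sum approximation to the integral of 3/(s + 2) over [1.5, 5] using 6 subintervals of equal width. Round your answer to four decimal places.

2.2096

Δs = (5 − 1.5)/6 = 7/12.
Left endpoints: 1.5, 25/12, 8/3, 3.25, 23/6, 53/12.
f(1.5) = 6/7, f(25/12) = 36/49, f(8/3) = 9/14, f(3.25) = 4/7, f(23/6) = 18/35, f(53/12) = 36/77.
Sum = Δs · [f(1.5) + f(25/12) + f(8/3) + ...].
Sum ≈ 2.2096.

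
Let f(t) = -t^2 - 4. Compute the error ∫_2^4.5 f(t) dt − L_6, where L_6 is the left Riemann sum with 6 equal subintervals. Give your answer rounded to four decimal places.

-3.3131

Exact integral: ∫_2^4.5 f(t) dt ≈ -37.708333.
L_6 ≈ -34.395255.
Error ≈ -37.708333 − (-34.395255) ≈ -3.3131.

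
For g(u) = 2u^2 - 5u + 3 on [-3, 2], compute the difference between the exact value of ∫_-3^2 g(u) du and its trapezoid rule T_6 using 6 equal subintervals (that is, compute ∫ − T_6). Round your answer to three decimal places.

-1.157

Exact integral: ∫_-3^2 g(u) du ≈ 50.83333.
T_6 ≈ 51.99074.
Error ≈ 50.83333 − 51.99074 ≈ -1.157.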